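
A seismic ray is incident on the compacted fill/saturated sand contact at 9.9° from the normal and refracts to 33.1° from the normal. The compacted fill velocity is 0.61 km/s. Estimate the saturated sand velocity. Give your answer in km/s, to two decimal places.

sin 9.9° = 0.1719; sin 33.1° = 0.5461.
V₂ = V₁·(sin θ₂/sin θ₁) = 0.61·(0.5461/0.1719) = 1.94 km/s.

1.94 km/s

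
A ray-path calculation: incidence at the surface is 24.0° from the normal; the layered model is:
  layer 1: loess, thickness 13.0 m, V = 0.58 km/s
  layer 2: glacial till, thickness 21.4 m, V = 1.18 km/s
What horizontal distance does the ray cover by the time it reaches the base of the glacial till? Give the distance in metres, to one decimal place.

p = sin θ₁/V₁ = sin 24.0°/0.58 = 7.0127e-01 s/km is conserved through the stack.
Layer 1: θ = 24.00°; offset = 13.0·tan 24.00° = 5.788 m.
Layer 2: sin θ = p·1.18 = 0.8275 → θ = 55.84°; offset = 21.4·tan 55.84° = 31.540 m.
Summing the layer offsets gives 37.328 m.

37.3 m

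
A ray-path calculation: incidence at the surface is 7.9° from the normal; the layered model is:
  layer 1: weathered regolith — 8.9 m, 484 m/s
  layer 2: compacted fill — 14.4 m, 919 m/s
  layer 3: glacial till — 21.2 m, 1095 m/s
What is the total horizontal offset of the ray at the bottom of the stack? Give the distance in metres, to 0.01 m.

12.06 m

Ray parameter p = sin 7.9° / 484 m/s = 2.8398e-04 s/m.
Layer 1: θ = 7.90°; offset = 8.9·tan 7.90° = 1.2350 m.
Layer 2: sin θ = p·919 = 0.2610 → θ = 15.13°; offset = 14.4·tan 15.13° = 3.8929 m.
Layer 3: sin θ = p·1095 = 0.3110 → θ = 18.12°; offset = 21.2·tan 18.12° = 6.9361 m.
Total horizontal offset = 12.0640 m.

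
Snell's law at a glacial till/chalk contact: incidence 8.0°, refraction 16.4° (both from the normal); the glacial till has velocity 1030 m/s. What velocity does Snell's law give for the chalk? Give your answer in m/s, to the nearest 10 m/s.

Snell's law: sin 8.0°/V₁ = sin 16.4°/V₂.
V₂ = V₁·sin 16.4°/sin 8.0° = 1030 × 2.0287 = 2089.57 m/s.

2090 m/s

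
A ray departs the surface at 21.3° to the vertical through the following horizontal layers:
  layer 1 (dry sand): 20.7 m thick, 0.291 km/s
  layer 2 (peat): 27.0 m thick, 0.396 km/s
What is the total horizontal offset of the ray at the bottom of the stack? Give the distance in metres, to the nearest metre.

p = sin θ₁/V₁ = sin 21.3°/0.291 = 1.2483e+00 s/km is conserved through the stack.
Layer 1: θ = 21.30°; offset = 20.7·tan 21.30° = 8.071 m.
Layer 2: sin θ = p·0.396 = 0.4943 → θ = 29.63°; offset = 27.0·tan 29.63° = 15.354 m.
Total horizontal offset = 23.424 m.

23 m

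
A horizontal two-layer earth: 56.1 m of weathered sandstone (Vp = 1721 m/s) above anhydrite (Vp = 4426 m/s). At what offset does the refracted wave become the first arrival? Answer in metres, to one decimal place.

x_cross = 2h·√((V₂+V₁)/(V₂−V₁)).
(V₂+V₁)/(V₂−V₁) = (4426+1721)/(4426−1721) = 2.2725; √ = 1.5075.
x_cross = 2·56.1·1.5075 = 169.14 m.

169.1 m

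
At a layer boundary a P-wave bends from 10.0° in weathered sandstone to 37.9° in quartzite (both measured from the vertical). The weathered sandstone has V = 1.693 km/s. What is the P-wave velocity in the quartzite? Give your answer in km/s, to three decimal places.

5.989 km/s

Snell's law: sin 10.0°/V₁ = sin 37.9°/V₂.
V₂ = V₁·sin 37.9°/sin 10.0° = 1.693 × 3.5375 = 5.989 km/s.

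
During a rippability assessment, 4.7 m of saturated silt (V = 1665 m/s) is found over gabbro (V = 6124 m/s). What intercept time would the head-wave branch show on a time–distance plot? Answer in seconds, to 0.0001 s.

0.0054 s

tᵢ = 2h·√(V₂²−V₁²)/(V₁V₂).
√(V₂²−V₁²) = √(6124²−1665²) = 5893.3 m/s.
tᵢ = 2·4.7·5893.3/(1665·6124) = 0.00543 s.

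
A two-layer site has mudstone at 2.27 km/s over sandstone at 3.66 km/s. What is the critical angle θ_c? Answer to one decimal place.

Critical incidence: sin θ_c = V₁/V₂ = 2.27/3.66 = 0.6202.
θ_c = arcsin 0.6202 = 38.33°.

38.3°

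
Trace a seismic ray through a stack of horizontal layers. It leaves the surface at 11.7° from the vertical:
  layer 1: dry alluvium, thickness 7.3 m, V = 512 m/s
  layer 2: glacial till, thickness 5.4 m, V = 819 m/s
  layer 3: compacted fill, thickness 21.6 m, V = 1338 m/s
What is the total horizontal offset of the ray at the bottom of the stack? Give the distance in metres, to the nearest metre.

Ray parameter p = sin 11.7° / 512 m/s = 3.9607e-04 s/m.
Layer 1: θ = 11.70°; offset = 7.3·tan 11.70° = 1.512 m.
Layer 2: sin θ = p·819 = 0.3244 → θ = 18.93°; offset = 5.4·tan 18.93° = 1.852 m.
Layer 3: sin θ = p·1338 = 0.5299 → θ = 32.00°; offset = 21.6·tan 32.00° = 13.498 m.
Summing the layer offsets gives 16.861 m.

17 m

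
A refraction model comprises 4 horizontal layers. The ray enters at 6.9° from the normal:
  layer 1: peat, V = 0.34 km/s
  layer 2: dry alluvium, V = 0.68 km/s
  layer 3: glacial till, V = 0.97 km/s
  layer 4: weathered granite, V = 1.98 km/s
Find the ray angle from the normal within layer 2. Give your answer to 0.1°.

13.9°

Ray parameter p = sin 6.9° / 0.34 = 3.5334e-01 s/km.
sin θ_2 = p·V_2 = 3.5334e-01 × 0.68 = 0.2403.
θ_2 = 13.90° from the vertical.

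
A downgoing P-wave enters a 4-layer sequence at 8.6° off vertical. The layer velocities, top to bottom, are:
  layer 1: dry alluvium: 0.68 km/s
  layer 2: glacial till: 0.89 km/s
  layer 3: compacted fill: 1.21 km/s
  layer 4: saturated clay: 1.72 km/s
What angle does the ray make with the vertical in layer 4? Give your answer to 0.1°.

Snell's law across each interface conserves sin θ / V, so sin θ_4 = V_4·sin θ₁/V₁.
sin θ_4 = 1.72 × sin 8.6° / 0.68 = 0.3782.
θ_4 = 22.22° from the vertical.

22.2°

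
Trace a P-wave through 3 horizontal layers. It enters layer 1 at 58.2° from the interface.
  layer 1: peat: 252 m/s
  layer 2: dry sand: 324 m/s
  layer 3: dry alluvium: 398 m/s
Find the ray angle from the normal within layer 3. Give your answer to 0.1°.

56.3°

From the normal: θ₁ = 90° − 58.2° = 31.8°.
Snell's law across each interface conserves sin θ / V, so sin θ_3 = V_3·sin θ₁/V₁.
sin θ_3 = 398 × sin 31.8° / 252 = 0.8323.
θ_3 = arcsin 0.8323 = 56.33°.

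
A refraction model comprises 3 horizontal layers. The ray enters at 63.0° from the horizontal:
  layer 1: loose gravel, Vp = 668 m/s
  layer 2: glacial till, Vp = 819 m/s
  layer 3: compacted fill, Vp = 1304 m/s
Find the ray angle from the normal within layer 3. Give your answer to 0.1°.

62.4°

From the normal: θ₁ = 90° − 63.0° = 27.0°.
Ray parameter p = sin 27.0° / 668 = 6.7963e-04 s/m.
sin θ_3 = p·V_3 = 6.7963e-04 × 1304 = 0.8862.
θ_3 = arcsin 0.8862 = 62.40°.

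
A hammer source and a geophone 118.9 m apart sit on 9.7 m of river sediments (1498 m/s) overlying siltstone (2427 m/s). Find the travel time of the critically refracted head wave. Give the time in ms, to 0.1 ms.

59.2 ms

θ_c = arcsin(V₁/V₂) = arcsin(1498/2427) = 38.11°, cos θ_c = 0.7868.
Intercept time tᵢ = 2h cos θ_c / V₁ = 2·9.7·0.7868/1498 = 0.01019 s.
t = x/V₂ + tᵢ = 118.9/2427 + 0.01019 = 0.05918 s.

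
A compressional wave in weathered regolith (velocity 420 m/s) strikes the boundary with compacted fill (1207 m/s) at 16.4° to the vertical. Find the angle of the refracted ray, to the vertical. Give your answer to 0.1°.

54.2°

sin θ₁/V₁ = sin θ₂/V₂ ⇒ sin θ₂ = 1207·sin 16.4°/420 = 1207·0.2823/420 = 0.8114.
θ₂ = arcsin 0.8114 = 54.23° from the normal.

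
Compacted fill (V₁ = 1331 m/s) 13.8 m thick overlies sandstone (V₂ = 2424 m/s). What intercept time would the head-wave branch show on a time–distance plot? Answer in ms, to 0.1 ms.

tᵢ = 2h·√(V₂²−V₁²)/(V₁V₂).
√(V₂²−V₁²) = √(2424²−1331²) = 2025.9 m/s.
tᵢ = 2·13.8·2025.9/(1331·2424) = 0.01733 s.

17.3 ms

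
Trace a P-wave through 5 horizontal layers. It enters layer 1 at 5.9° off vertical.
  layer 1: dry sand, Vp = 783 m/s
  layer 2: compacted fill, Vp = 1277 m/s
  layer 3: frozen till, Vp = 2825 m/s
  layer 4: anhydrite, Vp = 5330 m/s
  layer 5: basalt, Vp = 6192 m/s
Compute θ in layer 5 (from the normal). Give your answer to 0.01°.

54.38°

Snell's law across each interface conserves sin θ / V, so sin θ_5 = V_5·sin θ₁/V₁.
sin θ_5 = 6192 × sin 5.9° / 783 = 0.8129.
θ_5 = arcsin 0.8129 = 54.38°.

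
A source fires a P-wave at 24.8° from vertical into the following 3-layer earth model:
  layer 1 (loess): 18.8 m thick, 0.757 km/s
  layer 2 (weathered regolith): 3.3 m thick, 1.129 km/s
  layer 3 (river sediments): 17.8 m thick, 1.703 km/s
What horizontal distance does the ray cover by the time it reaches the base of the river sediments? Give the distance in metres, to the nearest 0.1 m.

Apply Snell's law at each interface; in layer i the horizontal offset is hᵢ·tan θᵢ.
Layer 1: θ = 24.80°; offset = 18.8·tan 24.80° = 8.687 m.
Layer 2: sin θ = 1.129·sin 24.8°/0.757 = 0.6256, θ = 38.72°; offset = 3.3·tan 38.72° = 2.646 m.
Layer 3: sin θ = 1.703·sin 24.8°/0.757 = 0.9436, θ = 70.67°; offset = 17.8·tan 70.67° = 50.744 m.
Σ offsets = 62.077 m.

62.1 m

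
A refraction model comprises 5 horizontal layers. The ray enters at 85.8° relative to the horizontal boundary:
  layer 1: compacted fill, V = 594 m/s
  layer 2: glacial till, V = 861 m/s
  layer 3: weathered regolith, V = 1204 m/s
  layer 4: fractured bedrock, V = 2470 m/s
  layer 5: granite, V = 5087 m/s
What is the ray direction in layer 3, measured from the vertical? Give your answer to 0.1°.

From the normal: θ₁ = 90° − 85.8° = 4.2°.
Ray parameter p = sin 4.2° / 594 = 1.2330e-04 s/m.
sin θ_3 = p·V_3 = 1.2330e-04 × 1204 = 0.1484.
θ_3 = 8.54° from the vertical.

8.5°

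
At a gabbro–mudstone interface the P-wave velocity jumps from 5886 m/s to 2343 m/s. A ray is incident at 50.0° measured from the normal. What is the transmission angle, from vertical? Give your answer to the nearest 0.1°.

17.8°

sin θ₁/V₁ = sin θ₂/V₂ ⇒ sin θ₂ = 2343·sin 50.0°/5886 = 2343·0.7660/5886 = 0.3049.
θ₂ = sin⁻¹(0.3049) = 17.75° (from vertical).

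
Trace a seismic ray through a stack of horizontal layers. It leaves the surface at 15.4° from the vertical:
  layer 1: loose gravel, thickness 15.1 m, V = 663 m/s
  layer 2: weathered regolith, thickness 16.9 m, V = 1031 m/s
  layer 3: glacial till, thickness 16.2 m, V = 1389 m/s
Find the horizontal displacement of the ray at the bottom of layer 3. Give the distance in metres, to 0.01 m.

Ray parameter p = sin 15.4° / 663 m/s = 4.0054e-04 s/m.
Layer 1: θ = 15.40°; offset = 15.1·tan 15.40° = 4.1592 m.
Layer 2: sin θ = p·1031 = 0.4130 → θ = 24.39°; offset = 16.9·tan 24.39° = 7.6628 m.
Layer 3: sin θ = p·1389 = 0.5563 → θ = 33.80°; offset = 16.2·tan 33.80° = 10.8464 m.
Total horizontal offset = 22.6684 m.

22.67 m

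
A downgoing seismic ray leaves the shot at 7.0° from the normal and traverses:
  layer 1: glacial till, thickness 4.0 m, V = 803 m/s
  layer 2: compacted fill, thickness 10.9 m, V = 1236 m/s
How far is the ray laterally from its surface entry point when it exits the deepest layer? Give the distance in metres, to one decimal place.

Apply Snell's law at each interface; in layer i the horizontal offset is hᵢ·tan θᵢ.
Layer 1: θ = 7.00°; offset = 4.0·tan 7.00° = 0.491 m.
Layer 2: sin θ = 1236·sin 7.0°/803 = 0.1876, θ = 10.81°; offset = 10.9·tan 10.81° = 2.082 m.
Σ offsets = 2.573 m.

2.6 m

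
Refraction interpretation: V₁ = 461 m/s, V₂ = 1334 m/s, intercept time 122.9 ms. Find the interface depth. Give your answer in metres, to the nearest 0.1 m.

30.2 m

h = tᵢ·V₁·V₂ / (2·√(V₂²−V₁²)).
√(V₂²−V₁²) = √(1334² − 461²) = 1251.8 m/s.
h = 0.1229 s × 461 × 1334 / (2 × 1251.8) = 30.19 m.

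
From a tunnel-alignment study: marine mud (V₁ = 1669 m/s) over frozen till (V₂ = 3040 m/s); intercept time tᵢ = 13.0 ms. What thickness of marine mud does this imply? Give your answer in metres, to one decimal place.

13.0 m

h = tᵢ·V₁·V₂ / (2·√(V₂²−V₁²)).
√(V₂²−V₁²) = √(3040² − 1669²) = 2540.9 m/s.
h = 0.013 s × 1669 × 3040 / (2 × 2540.9) = 12.98 m.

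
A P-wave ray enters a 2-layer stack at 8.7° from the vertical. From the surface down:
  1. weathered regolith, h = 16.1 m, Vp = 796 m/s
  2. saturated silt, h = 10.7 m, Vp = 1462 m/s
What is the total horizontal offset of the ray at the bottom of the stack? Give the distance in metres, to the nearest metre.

6 m

p = sin θ₁/V₁ = sin 8.7°/796 = 1.9003e-04 s/m is conserved through the stack.
Layer 1: θ = 8.70°; offset = 16.1·tan 8.70° = 2.464 m.
Layer 2: sin θ = p·1462 = 0.2778 → θ = 16.13°; offset = 10.7·tan 16.13° = 3.094 m.
Summing the layer offsets gives 5.558 m.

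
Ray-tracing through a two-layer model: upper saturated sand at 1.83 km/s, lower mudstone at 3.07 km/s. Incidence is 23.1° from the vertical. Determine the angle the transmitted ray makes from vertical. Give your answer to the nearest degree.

sin θ₁/V₁ = sin θ₂/V₂ ⇒ sin θ₂ = 3.07·sin 23.1°/1.83 = 3.07·0.3923/1.83 = 0.6582.
θ₂ = sin⁻¹(0.6582) = 41.16° (from vertical).

41°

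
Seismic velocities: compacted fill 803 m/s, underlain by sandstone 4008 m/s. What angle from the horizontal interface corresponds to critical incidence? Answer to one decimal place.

78.4°

Critical incidence: sin θ_c = V₁/V₂ = 803/4008 = 0.2003.
θ_c = arcsin 0.2003 = 11.56°.
Measured from the interface: 90° − 11.56° = 78.44°.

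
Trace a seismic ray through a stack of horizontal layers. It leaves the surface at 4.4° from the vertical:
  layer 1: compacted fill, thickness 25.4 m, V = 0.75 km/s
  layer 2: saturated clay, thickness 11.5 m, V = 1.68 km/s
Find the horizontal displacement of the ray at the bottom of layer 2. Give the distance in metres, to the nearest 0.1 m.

Apply Snell's law at each interface; in layer i the horizontal offset is hᵢ·tan θᵢ.
Layer 1: θ = 4.40°; offset = 25.4·tan 4.40° = 1.954 m.
Layer 2: sin θ = 1.68·sin 4.4°/0.75 = 0.1719, θ = 9.90°; offset = 11.5·tan 9.90° = 2.006 m.
Summing the layer offsets gives 3.961 m.

4.0 m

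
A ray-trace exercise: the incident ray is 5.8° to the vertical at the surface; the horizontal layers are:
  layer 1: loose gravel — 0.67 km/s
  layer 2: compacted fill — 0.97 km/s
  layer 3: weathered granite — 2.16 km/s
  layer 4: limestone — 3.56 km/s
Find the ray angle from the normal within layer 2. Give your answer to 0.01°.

Ray parameter p = sin 5.8° / 0.67 = 1.5083e-01 s/km.
sin θ_2 = p·V_2 = 1.5083e-01 × 0.97 = 0.1463.
θ_2 = 8.41° from the vertical.

8.41°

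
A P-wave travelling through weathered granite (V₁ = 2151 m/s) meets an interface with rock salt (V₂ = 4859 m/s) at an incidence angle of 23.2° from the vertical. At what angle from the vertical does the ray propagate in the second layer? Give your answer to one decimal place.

62.9°

sin θ₁/V₁ = sin θ₂/V₂ ⇒ sin θ₂ = 4859·sin 23.2°/2151 = 4859·0.3939/2151 = 0.8899.
θ₂ = sin⁻¹(0.8899) = 62.86° (from vertical).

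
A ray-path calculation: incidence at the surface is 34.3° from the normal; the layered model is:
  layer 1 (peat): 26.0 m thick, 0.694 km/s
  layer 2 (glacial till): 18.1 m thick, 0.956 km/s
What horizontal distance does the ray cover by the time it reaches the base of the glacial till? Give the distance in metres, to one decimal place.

40.0 m

Apply Snell's law at each interface; in layer i the horizontal offset is hᵢ·tan θᵢ.
Layer 1: θ = 34.30°; offset = 26.0·tan 34.30° = 17.736 m.
Layer 2: sin θ = 0.956·sin 34.3°/0.694 = 0.7763, θ = 50.92°; offset = 18.1·tan 50.92° = 22.288 m.
Summing the layer offsets gives 40.024 m.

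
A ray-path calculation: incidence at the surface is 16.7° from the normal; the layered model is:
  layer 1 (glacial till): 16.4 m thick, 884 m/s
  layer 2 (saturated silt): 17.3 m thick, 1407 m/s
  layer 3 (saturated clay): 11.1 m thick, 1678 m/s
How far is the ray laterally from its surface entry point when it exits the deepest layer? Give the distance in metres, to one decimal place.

p = sin θ₁/V₁ = sin 16.7°/884 = 3.2507e-04 s/m is conserved through the stack.
Layer 1: θ = 16.70°; offset = 16.4·tan 16.70° = 4.920 m.
Layer 2: sin θ = p·1407 = 0.4574 → θ = 27.22°; offset = 17.3·tan 27.22° = 8.898 m.
Layer 3: sin θ = p·1678 = 0.5455 → θ = 33.06°; offset = 11.1·tan 33.06° = 7.224 m.
Σ offsets = 21.042 m.

21.0 m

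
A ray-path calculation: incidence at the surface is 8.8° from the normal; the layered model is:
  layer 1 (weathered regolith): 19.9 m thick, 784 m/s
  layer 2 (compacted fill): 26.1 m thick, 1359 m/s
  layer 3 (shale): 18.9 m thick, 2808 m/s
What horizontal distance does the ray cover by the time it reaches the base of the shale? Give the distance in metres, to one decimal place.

22.6 m

Apply Snell's law at each interface; in layer i the horizontal offset is hᵢ·tan θᵢ.
Layer 1: θ = 8.80°; offset = 19.9·tan 8.80° = 3.081 m.
Layer 2: sin θ = 1359·sin 8.8°/784 = 0.2652, θ = 15.38°; offset = 26.1·tan 15.38° = 7.178 m.
Layer 3: sin θ = 2808·sin 8.8°/784 = 0.5479, θ = 33.23°; offset = 18.9·tan 33.23° = 12.380 m.
Σ offsets = 22.639 m.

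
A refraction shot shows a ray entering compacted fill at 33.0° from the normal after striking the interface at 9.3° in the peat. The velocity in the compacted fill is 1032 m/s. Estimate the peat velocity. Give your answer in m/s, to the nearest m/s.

306 m/s

Snell's law: sin 9.3°/V₁ = sin 33.0°/V₂.
V₁ = V₂·sin 9.3°/sin 33.0° = 1032 × 0.2967 = 306.21 m/s.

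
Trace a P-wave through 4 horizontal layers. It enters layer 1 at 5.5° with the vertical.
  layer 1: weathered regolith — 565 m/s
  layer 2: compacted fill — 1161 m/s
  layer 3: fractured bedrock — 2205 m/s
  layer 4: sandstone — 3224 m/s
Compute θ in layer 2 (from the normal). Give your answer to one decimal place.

11.4°

Snell's law across each interface conserves sin θ / V, so sin θ_2 = V_2·sin θ₁/V₁.
sin θ_2 = 1161 × sin 5.5° / 565 = 0.1970.
θ_2 = arcsin 0.1970 = 11.36°.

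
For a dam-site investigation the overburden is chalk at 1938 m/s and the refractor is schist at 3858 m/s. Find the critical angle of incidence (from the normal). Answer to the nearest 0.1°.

Critical incidence: sin θ_c = V₁/V₂ = 1938/3858 = 0.5023.
θ_c = arcsin 0.5023 = 30.15°.

30.2°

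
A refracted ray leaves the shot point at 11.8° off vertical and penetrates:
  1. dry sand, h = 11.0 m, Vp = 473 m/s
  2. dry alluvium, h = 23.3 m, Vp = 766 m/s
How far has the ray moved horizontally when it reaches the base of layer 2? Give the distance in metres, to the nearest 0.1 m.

10.5 m

Apply Snell's law at each interface; in layer i the horizontal offset is hᵢ·tan θᵢ.
Layer 1: θ = 11.80°; offset = 11.0·tan 11.80° = 2.298 m.
Layer 2: sin θ = 766·sin 11.8°/473 = 0.3312, θ = 19.34°; offset = 23.3·tan 19.34° = 8.178 m.
Σ offsets = 10.476 m.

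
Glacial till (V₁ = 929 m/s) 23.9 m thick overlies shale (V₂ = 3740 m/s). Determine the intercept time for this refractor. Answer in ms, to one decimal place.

49.8 ms

θ_c = arcsin(V₁/V₂) = arcsin(929/3740) = 14.38°; cos θ_c = 0.9687.
tᵢ = 2h·cos θ_c / V₁ = 2·23.9·0.9687 / 929 = 0.04984 s.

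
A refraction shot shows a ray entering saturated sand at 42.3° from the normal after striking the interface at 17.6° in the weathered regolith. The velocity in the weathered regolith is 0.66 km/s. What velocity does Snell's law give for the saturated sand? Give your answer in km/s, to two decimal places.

Snell's law: sin 17.6°/V₁ = sin 42.3°/V₂.
V₂ = V₁·sin 42.3°/sin 17.6° = 0.66 × 2.2258 = 1.47 km/s.

1.47 km/s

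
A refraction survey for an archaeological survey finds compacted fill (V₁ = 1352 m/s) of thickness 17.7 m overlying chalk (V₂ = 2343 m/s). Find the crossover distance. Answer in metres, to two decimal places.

x_cross = 2h·√((V₂+V₁)/(V₂−V₁)).
(V₂+V₁)/(V₂−V₁) = (2343+1352)/(2343−1352) = 3.7286; √ = 1.9309.
x_cross = 2·17.7·1.9309 = 68.36 m.

68.36 m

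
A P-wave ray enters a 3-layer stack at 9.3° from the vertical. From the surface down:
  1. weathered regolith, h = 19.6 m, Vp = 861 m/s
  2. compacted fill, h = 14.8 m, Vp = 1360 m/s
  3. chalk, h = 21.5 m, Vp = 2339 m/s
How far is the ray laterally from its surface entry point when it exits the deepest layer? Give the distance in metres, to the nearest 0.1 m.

p = sin θ₁/V₁ = sin 9.3°/861 = 1.8769e-04 s/m is conserved through the stack.
Layer 1: θ = 9.30°; offset = 19.6·tan 9.30° = 3.210 m.
Layer 2: sin θ = p·1360 = 0.2553 → θ = 14.79°; offset = 14.8·tan 14.79° = 3.907 m.
Layer 3: sin θ = p·2339 = 0.4390 → θ = 26.04°; offset = 21.5·tan 26.04° = 10.505 m.
Σ offsets = 17.622 m.

17.6 m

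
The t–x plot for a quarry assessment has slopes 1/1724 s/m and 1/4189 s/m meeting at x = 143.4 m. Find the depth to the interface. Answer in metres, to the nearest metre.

h = (x_cross/2)·√((V₂−V₁)/(V₂+V₁)).
(V₂−V₁)/(V₂+V₁) = (4189−1724)/(4189+1724) = 0.4169; √ = 0.6457.
h = (143.4/2)·0.6457 = 46.29 m.

46 m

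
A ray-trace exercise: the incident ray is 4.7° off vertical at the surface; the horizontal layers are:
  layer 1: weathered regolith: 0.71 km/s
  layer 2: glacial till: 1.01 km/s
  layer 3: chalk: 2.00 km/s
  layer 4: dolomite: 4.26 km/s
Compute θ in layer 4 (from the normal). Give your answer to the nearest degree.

29°

Ray parameter p = sin 4.7° / 0.71 = 1.1541e-01 s/km.
sin θ_4 = p·V_4 = 1.1541e-01 × 4.26 = 0.4916.
θ_4 = 29.45° from the vertical.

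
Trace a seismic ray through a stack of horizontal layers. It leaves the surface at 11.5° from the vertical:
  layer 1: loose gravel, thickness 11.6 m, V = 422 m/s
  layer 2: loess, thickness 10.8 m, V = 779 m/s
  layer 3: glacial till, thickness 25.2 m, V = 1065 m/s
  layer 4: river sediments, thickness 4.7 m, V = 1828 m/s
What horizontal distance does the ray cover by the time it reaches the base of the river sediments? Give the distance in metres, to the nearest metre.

29 m

Ray parameter p = sin 11.5° / 422 m/s = 4.7244e-04 s/m.
Layer 1: θ = 11.50°; offset = 11.6·tan 11.50° = 2.360 m.
Layer 2: sin θ = p·779 = 0.3680 → θ = 21.59°; offset = 10.8·tan 21.59° = 4.275 m.
Layer 3: sin θ = p·1065 = 0.5031 → θ = 30.21°; offset = 25.2·tan 30.21° = 14.672 m.
Layer 4: sin θ = p·1828 = 0.8636 → θ = 59.72°; offset = 4.7·tan 59.72° = 8.051 m.
Total horizontal offset = 29.357 m.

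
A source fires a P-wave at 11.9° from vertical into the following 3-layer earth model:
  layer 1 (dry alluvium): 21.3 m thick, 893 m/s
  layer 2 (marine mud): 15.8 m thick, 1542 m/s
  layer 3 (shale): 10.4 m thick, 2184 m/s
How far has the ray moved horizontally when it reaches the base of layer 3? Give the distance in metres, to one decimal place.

p = sin θ₁/V₁ = sin 11.9°/893 = 2.3091e-04 s/m is conserved through the stack.
Layer 1: θ = 11.90°; offset = 21.3·tan 11.90° = 4.489 m.
Layer 2: sin θ = p·1542 = 0.3561 → θ = 20.86°; offset = 15.8·tan 20.86° = 6.020 m.
Layer 3: sin θ = p·2184 = 0.5043 → θ = 30.29°; offset = 10.4·tan 30.29° = 6.074 m.
Summing the layer offsets gives 16.583 m.

16.6 m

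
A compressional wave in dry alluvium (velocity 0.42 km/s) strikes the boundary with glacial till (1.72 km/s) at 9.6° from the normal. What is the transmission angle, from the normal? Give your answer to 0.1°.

Snell's law: sin θ₂ = (V₂/V₁)·sin θ₁ = (1.72/0.42)·sin 9.6° = 0.6830.
θ₂ = sin⁻¹(0.6830) = 43.08° (from vertical).

43.1°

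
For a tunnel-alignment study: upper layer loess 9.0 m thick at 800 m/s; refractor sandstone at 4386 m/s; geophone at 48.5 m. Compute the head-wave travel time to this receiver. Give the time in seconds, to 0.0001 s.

0.0332 s

θ_c = arcsin(V₁/V₂) = arcsin(800/4386) = 10.51°, cos θ_c = 0.9832.
Intercept time tᵢ = 2h cos θ_c / V₁ = 2·9.0·0.9832/800 = 0.02212 s.
t = x/V₂ + tᵢ = 48.5/4386 + 0.02212 = 0.03318 s.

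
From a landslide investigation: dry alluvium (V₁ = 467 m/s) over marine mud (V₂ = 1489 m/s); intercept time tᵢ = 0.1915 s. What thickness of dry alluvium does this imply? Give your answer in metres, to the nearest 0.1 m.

h = tᵢ·V₁·V₂ / (2·√(V₂²−V₁²)).
√(V₂²−V₁²) = √(1489² − 467²) = 1413.9 m/s.
h = 0.1915 s × 467 × 1489 / (2 × 1413.9) = 47.09 m.

47.1 m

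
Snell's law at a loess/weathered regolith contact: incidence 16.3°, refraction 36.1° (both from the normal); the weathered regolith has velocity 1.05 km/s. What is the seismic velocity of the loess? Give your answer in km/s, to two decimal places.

Snell's law: sin 16.3°/V₁ = sin 36.1°/V₂.
V₁ = V₂·sin 16.3°/sin 36.1° = 1.05 × 0.4764 = 0.50 km/s.

0.50 km/s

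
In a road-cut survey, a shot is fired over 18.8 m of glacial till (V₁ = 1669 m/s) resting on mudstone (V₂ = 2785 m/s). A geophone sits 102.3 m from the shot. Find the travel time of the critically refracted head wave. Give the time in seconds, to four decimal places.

0.0548 s

θ_c = arcsin(V₁/V₂) = arcsin(1669/2785) = 36.82°, cos θ_c = 0.8005.
Intercept time tᵢ = 2h cos θ_c / V₁ = 2·18.8·0.8005/1669 = 0.01803 s.
t = x/V₂ + tᵢ = 102.3/2785 + 0.01803 = 0.05477 s.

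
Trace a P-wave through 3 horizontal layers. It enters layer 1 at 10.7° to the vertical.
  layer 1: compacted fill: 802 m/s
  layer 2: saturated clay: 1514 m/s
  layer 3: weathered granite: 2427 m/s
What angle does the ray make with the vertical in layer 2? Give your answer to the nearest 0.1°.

Snell's law across each interface conserves sin θ / V, so sin θ_2 = V_2·sin θ₁/V₁.
sin θ_2 = 1514 × sin 10.7° / 802 = 0.3505.
θ_2 = arcsin 0.3505 = 20.52°.

20.5°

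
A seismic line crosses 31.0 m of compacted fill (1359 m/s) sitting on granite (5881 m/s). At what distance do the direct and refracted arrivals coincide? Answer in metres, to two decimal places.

θ_c = arcsin(1359/5881) = 13.36°, so cos θ_c = 0.9729 and tᵢ = 2h cos θ_c/V₁ = 0.0444 s.
At crossover x/V₁ = x/V₂ + tᵢ ⇒ x = tᵢ/(1/V₁ − 1/V₂) = 0.04439/(7.3584e-04 − 1.7004e-04) = 78.45 m.

78.45 m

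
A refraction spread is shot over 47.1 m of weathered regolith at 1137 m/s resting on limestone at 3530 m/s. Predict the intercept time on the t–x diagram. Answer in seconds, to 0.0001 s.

tᵢ = 2h·√(V₂²−V₁²)/(V₁V₂).
√(V₂²−V₁²) = √(3530²−1137²) = 3341.9 m/s.
tᵢ = 2·47.1·3341.9/(1137·3530) = 0.07843 s.

0.0784 s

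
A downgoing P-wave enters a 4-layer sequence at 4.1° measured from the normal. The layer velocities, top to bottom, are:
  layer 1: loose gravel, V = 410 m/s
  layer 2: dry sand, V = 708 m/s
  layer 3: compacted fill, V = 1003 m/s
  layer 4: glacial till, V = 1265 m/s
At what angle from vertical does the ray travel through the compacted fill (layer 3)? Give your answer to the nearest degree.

Ray parameter p = sin 4.1° / 410 = 1.7438e-04 s/m.
sin θ_3 = p·V_3 = 1.7438e-04 × 1003 = 0.1749.
θ_3 = 10.07° from the vertical.

10°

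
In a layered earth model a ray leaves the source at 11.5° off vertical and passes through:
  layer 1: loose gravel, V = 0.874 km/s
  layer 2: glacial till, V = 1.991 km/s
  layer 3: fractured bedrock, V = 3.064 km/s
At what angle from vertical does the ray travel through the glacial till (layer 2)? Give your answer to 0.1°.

Ray parameter p = sin 11.5° / 0.874 = 2.2811e-01 s/km.
sin θ_2 = p·V_2 = 2.2811e-01 × 1.991 = 0.4542.
θ_2 = arcsin 0.4542 = 27.01°.

27.0°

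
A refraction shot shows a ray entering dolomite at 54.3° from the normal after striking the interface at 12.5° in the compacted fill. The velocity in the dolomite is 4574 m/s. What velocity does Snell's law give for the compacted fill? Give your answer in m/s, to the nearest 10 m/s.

1220 m/s

Snell's law: sin 12.5°/V₁ = sin 54.3°/V₂.
V₁ = V₂·sin 12.5°/sin 54.3° = 4574 × 0.2665 = 1219.08 m/s.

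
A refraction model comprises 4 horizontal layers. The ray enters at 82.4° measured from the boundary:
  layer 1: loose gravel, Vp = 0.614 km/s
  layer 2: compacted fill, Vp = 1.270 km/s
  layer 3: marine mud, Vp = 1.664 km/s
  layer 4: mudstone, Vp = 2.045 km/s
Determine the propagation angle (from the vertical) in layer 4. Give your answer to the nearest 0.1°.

From the normal: θ₁ = 90° − 82.4° = 7.6°.
Snell's law across each interface conserves sin θ / V, so sin θ_4 = V_4·sin θ₁/V₁.
sin θ_4 = 2.045 × sin 7.6° / 0.614 = 0.4405.
θ_4 = 26.14° from the vertical.

26.1°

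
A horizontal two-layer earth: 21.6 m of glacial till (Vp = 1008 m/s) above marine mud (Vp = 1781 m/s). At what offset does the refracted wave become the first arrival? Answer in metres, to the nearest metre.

x_cross = 2h·√((V₂+V₁)/(V₂−V₁)).
(V₂+V₁)/(V₂−V₁) = (1781+1008)/(1781−1008) = 3.6080; √ = 1.8995.
x_cross = 2·21.6·1.8995 = 82.06 m.

82 m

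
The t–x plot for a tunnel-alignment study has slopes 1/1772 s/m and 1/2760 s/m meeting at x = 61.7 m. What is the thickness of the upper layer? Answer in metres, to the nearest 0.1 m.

x_cross = 2h·√((V₂+V₁)/(V₂−V₁)) → h = x_cross / (2·√((V₂+V₁)/(V₂−V₁))).
√((V₂+V₁)/(V₂−V₁)) = √((2760+1772)/(2760−1772)) = 2.1417.
h = 61.7 / (2·2.1417) = 14.40 m.

14.4 m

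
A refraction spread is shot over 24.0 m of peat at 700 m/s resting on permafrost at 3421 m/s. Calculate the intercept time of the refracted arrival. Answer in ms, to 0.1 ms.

tᵢ = 2h·√(V₂²−V₁²)/(V₁V₂).
√(V₂²−V₁²) = √(3421²−700²) = 3348.6 m/s.
tᵢ = 2·24.0·3348.6/(700·3421) = 0.06712 s.

67.1 ms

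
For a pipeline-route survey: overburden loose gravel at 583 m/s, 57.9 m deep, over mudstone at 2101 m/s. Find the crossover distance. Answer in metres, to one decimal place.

x_cross = 2h·√((V₂+V₁)/(V₂−V₁)).
(V₂+V₁)/(V₂−V₁) = (2101+583)/(2101−583) = 1.7681; √ = 1.3297.
x_cross = 2·57.9·1.3297 = 153.98 m.

154.0 m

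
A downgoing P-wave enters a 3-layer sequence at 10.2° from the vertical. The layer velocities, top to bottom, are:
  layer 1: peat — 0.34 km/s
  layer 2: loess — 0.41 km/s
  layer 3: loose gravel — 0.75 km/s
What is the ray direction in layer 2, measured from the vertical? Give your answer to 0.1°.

12.3°

Ray parameter p = sin 10.2° / 0.34 = 5.2084e-01 s/km.
sin θ_2 = p·V_2 = 5.2084e-01 × 0.41 = 0.2135.
θ_2 = arcsin 0.2135 = 12.33°.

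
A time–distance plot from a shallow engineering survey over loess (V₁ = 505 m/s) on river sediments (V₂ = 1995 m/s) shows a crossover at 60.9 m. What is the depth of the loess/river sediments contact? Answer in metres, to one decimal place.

x_cross = 2h·√((V₂+V₁)/(V₂−V₁)) → h = x_cross / (2·√((V₂+V₁)/(V₂−V₁))).
√((V₂+V₁)/(V₂−V₁)) = √((1995+505)/(1995−505)) = 1.2953.
h = 60.9 / (2·1.2953) = 23.51 m.

23.5 m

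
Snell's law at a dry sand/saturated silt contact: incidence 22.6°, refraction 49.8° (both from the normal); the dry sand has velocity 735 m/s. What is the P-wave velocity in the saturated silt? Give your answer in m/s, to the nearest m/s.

1461 m/s

sin 22.6° = 0.3843; sin 49.8° = 0.7638.
V₂ = V₁·(sin θ₂/sin θ₁) = 735·(0.7638/0.3843) = 1460.83 m/s.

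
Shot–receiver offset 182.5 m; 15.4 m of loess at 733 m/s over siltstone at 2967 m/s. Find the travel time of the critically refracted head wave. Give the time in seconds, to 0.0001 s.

θ_c = arcsin(V₁/V₂) = arcsin(733/2967) = 14.30°, cos θ_c = 0.9690.
Intercept time tᵢ = 2h cos θ_c / V₁ = 2·15.4·0.9690/733 = 0.04072 s.
t = x/V₂ + tᵢ = 182.5/2967 + 0.04072 = 0.10223 s.

0.1022 s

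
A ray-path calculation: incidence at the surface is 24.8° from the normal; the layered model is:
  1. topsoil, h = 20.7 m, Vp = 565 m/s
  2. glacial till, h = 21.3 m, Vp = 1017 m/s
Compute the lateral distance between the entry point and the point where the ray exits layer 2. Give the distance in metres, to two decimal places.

34.09 m

Apply Snell's law at each interface; in layer i the horizontal offset is hᵢ·tan θᵢ.
Layer 1: θ = 24.80°; offset = 20.7·tan 24.80° = 9.5647 m.
Layer 2: sin θ = 1017·sin 24.8°/565 = 0.7550, θ = 49.03°; offset = 21.3·tan 49.03° = 24.5258 m.
Σ offsets = 34.0906 m.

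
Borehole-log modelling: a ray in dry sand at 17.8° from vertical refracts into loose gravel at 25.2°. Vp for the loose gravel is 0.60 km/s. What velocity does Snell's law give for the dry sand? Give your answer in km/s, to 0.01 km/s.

sin 17.8° = 0.3057; sin 25.2° = 0.4258.
V₁ = V₂·(sin θ₁/sin θ₂) = 0.60·(0.3057/0.4258) = 0.43 km/s.

0.43 km/s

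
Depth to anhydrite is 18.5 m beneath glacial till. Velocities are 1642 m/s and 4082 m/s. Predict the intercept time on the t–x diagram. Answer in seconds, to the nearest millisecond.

tᵢ = 2h·√(V₂²−V₁²)/(V₁V₂).
√(V₂²−V₁²) = √(4082²−1642²) = 3737.2 m/s.
tᵢ = 2·18.5·3737.2/(1642·4082) = 0.02063 s.

0.021 s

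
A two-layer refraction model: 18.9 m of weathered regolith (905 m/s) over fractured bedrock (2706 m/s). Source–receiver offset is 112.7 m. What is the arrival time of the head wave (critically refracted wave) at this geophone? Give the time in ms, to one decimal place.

81.0 ms

t = x/V₂ + 2h·√(V₂²−V₁²)/(V₁V₂).
√(V₂²−V₁²) = √(2706²−905²) = 2550.2 m/s; delay term = 2·18.9·2550.2/(905·2706) = 0.03936 s.
t = 112.7/2706 + 0.03936 = 0.08101 s.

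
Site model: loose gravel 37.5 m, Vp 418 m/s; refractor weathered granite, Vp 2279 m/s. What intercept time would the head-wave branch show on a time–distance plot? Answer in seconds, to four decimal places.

0.1764 s

θ_c = arcsin(V₁/V₂) = arcsin(418/2279) = 10.57°; cos θ_c = 0.9830.
tᵢ = 2h·cos θ_c / V₁ = 2·37.5·0.9830 / 418 = 0.17638 s.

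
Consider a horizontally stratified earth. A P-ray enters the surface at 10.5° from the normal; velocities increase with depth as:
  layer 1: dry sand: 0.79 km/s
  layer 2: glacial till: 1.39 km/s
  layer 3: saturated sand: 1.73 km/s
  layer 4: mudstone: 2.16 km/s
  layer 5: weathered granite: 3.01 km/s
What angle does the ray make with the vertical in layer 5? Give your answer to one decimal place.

44.0°

Ray parameter p = sin 10.5° / 0.79 = 2.3068e-01 s/km.
sin θ_5 = p·V_5 = 2.3068e-01 × 3.01 = 0.6943.
θ_5 = 43.97° from the vertical.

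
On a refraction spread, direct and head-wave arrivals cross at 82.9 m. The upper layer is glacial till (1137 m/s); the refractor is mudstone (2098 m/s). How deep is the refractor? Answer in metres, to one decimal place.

22.6 m

h = (x_cross/2)·√((V₂−V₁)/(V₂+V₁)).
(V₂−V₁)/(V₂+V₁) = (2098−1137)/(2098+1137) = 0.2971; √ = 0.5450.
h = (82.9/2)·0.5450 = 22.59 m.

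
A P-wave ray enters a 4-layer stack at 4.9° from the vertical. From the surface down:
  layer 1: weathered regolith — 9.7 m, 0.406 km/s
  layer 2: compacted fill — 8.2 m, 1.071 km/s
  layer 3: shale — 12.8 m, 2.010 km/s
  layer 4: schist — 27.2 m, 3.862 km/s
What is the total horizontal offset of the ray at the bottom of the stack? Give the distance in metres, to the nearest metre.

Apply Snell's law at each interface; in layer i the horizontal offset is hᵢ·tan θᵢ.
Layer 1: θ = 4.90°; offset = 9.7·tan 4.90° = 0.832 m.
Layer 2: sin θ = 1.071·sin 4.9°/0.406 = 0.2253, θ = 13.02°; offset = 8.2·tan 13.02° = 1.896 m.
Layer 3: sin θ = 2.010·sin 4.9°/0.406 = 0.4229, θ = 25.02°; offset = 12.8·tan 25.02° = 5.973 m.
Layer 4: sin θ = 3.862·sin 4.9°/0.406 = 0.8125, θ = 54.34°; offset = 27.2·tan 54.34° = 37.912 m.
Summing the layer offsets gives 46.613 m.

47 m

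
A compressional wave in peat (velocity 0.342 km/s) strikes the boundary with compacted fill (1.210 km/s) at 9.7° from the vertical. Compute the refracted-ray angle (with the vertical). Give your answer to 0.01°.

Snell's law: sin θ₂ = (V₂/V₁)·sin θ₁ = (1.210/0.342)·sin 9.7° = 0.5961.
θ₂ = arcsin 0.5961 = 36.59° from the normal.

36.59°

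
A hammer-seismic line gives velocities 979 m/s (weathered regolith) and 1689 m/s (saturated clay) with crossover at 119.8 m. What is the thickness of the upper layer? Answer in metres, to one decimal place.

30.9 m

h = (x_cross/2)·√((V₂−V₁)/(V₂+V₁)).
(V₂−V₁)/(V₂+V₁) = (1689−979)/(1689+979) = 0.2661; √ = 0.5159.
h = (119.8/2)·0.5159 = 30.90 m.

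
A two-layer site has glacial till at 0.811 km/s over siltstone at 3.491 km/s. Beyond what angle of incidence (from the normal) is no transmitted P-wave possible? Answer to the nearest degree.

13°

Critical incidence: sin θ_c = V₁/V₂ = 0.811/3.491 = 0.2323.
θ_c = arcsin 0.2323 = 13.43°.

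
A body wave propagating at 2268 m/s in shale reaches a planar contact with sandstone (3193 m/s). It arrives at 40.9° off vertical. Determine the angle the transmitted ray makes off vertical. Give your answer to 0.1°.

67.2°

Snell's law: sin θ₂ = (V₂/V₁)·sin θ₁ = (3193/2268)·sin 40.9° = 0.9218.
θ₂ = sin⁻¹(0.9218) = 67.19° (from vertical).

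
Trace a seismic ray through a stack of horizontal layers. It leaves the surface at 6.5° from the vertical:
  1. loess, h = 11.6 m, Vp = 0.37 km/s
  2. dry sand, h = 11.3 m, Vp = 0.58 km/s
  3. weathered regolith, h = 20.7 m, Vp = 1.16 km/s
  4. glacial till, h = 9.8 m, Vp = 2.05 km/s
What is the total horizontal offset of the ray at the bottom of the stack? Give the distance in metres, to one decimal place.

19.1 m

Apply Snell's law at each interface; in layer i the horizontal offset is hᵢ·tan θᵢ.
Layer 1: θ = 6.50°; offset = 11.6·tan 6.50° = 1.322 m.
Layer 2: sin θ = 0.58·sin 6.5°/0.37 = 0.1775, θ = 10.22°; offset = 11.3·tan 10.22° = 2.038 m.
Layer 3: sin θ = 1.16·sin 6.5°/0.37 = 0.3549, θ = 20.79°; offset = 20.7·tan 20.79° = 7.858 m.
Layer 4: sin θ = 2.05·sin 6.5°/0.37 = 0.6272, θ = 38.84°; offset = 9.8·tan 38.84° = 7.892 m.
Summing the layer offsets gives 19.109 m.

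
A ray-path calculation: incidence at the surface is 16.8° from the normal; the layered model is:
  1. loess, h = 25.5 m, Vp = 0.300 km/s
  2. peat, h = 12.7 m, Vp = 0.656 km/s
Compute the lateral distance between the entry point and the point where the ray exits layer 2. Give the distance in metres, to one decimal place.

Ray parameter p = sin 16.8° / 0.300 km/s = 9.6344e-01 s/km.
Layer 1: θ = 16.80°; offset = 25.5·tan 16.80° = 7.699 m.
Layer 2: sin θ = p·0.656 = 0.6320 → θ = 39.20°; offset = 12.7·tan 39.20° = 10.358 m.
Σ offsets = 18.056 m.

18.1 m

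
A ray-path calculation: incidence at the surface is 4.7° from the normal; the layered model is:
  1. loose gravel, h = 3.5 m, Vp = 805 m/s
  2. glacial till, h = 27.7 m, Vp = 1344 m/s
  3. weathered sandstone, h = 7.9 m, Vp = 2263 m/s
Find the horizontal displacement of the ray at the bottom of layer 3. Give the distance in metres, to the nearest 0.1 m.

6.0 m

Apply Snell's law at each interface; in layer i the horizontal offset is hᵢ·tan θᵢ.
Layer 1: θ = 4.70°; offset = 3.5·tan 4.70° = 0.288 m.
Layer 2: sin θ = 1344·sin 4.7°/805 = 0.1368, θ = 7.86°; offset = 27.7·tan 7.86° = 3.825 m.
Layer 3: sin θ = 2263·sin 4.7°/805 = 0.2303, θ = 13.32°; offset = 7.9·tan 13.32° = 1.870 m.
Total horizontal offset = 5.983 m.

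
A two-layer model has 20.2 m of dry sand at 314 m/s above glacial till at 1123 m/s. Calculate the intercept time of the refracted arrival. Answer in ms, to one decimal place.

123.5 ms

θ_c = arcsin(V₁/V₂) = arcsin(314/1123) = 16.24°; cos θ_c = 0.9601.
tᵢ = 2h·cos θ_c / V₁ = 2·20.2·0.9601 / 314 = 0.12353 s.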